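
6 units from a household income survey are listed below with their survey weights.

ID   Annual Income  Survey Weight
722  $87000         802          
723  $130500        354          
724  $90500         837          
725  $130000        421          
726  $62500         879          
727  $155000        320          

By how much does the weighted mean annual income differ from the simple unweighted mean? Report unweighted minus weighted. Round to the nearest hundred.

12100

Unweighted sum = 87000 + 130500 + 90500 + 130000 + 62500 + 155000 = 655500
Unweighted mean = 655500 / 6 = 109250
Weighted sum = 87000×802 + 130500×354 + 90500×837 + 130000×421 + 62500×879 + 155000×320
  = 350987000
Sum of weights = 802 + 354 + 837 + 421 + 879 + 320 = 3613
Weighted mean = 350987000 / 3613 = 97145.585
Difference (unweighted minus weighted) = 12104.415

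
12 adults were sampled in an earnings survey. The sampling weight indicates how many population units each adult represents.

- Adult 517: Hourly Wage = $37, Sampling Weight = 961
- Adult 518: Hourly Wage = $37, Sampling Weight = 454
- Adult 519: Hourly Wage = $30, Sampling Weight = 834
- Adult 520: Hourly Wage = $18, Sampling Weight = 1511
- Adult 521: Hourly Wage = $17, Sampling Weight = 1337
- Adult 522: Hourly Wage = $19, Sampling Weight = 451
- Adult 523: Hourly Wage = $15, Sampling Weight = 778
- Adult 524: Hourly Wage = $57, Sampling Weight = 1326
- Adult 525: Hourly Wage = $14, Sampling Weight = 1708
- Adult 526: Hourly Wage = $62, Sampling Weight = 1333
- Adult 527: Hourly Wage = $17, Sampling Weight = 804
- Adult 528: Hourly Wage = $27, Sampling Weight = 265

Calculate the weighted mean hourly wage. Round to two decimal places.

Weighted sum = 37×961 + 37×454 + 30×834 + 18×1511 + 17×1337 + 19×451 + 15×778 + 57×1326 + 14×1708 + 62×1333 + 17×804 + 27×265
  = 350504
Sum of weights = 961 + 454 + 834 + 1511 + 1337 + 451 + 778 + 1326 + 1708 + 1333 + 804 + 265 = 11762
Weighted mean = 350504 / 11762 = 29.799694

29.80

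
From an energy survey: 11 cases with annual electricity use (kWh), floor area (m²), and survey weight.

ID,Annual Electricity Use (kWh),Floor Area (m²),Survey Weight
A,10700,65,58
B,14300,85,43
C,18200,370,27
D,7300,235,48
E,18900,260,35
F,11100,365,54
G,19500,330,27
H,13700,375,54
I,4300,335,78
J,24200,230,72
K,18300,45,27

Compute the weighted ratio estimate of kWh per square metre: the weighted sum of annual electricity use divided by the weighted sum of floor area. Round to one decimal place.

Σ wᵢ·y = 10700×58 + 14300×43 + 18200×27 + 7300×48 + 18900×35 + 11100×54 + 19500×27 + 13700×54 + 4300×78 + 24200×72 + 18300×27
  = 7176400
Σ wᵢ·x = 65×58 + 85×43 + 370×27 + 235×48 + 260×35 + 365×54 + 330×27 + 375×54 + 335×78 + 230×72 + 45×27
  = 3770 + 3655 + 9990 + 11280 + 9100 + 19710 + 8910 + 20250 + 26130 + 16560 + 1215 = 130570
Ratio = 7176400 / 130570 = 54.962089

55.0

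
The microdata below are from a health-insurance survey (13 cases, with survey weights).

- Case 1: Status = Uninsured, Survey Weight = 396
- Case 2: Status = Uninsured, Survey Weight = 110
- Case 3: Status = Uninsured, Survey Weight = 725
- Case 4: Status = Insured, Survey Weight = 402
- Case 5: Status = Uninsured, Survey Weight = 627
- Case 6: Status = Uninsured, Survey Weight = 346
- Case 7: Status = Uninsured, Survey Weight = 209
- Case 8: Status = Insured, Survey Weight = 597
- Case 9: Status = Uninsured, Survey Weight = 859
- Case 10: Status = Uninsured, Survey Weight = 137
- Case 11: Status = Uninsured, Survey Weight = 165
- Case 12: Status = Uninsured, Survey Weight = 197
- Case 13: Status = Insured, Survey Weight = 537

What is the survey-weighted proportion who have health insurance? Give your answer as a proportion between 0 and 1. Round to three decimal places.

0.289

Sum of weights for 'Insured' = 402 + 597 + 537 = 1536
Total weight = 5307
Weighted proportion = 1536 / 5307 = 0.28942906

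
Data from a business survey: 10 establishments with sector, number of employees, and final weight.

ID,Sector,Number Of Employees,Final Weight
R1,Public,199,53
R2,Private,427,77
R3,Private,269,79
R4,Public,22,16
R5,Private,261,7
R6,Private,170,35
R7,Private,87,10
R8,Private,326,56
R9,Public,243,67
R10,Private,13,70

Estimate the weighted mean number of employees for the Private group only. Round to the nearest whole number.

245

Private rows: R2, R3, R5, R6, R7, R8, R10
Weighted sum = 427×77 + 269×79 + 261×7 + 170×35 + 87×10 + 326×56 + 13×70
  = 81943
Sum of weights = 77 + 79 + 7 + 35 + 10 + 56 + 70 = 334
Weighted mean = 81943 / 334 = 245.33832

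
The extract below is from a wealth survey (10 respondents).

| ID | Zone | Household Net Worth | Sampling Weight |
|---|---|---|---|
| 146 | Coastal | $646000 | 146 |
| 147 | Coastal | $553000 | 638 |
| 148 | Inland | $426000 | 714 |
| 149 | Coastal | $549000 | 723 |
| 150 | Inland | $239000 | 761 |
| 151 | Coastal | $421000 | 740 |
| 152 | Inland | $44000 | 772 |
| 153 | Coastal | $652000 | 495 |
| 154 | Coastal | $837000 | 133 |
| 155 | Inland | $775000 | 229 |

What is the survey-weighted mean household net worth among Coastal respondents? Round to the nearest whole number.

552925

Coastal rows: 146, 147, 149, 151, 153, 154
Weighted sum = 1589658000
Sum of weights = 146 + 638 + 723 + 740 + 495 + 133 = 2875
Weighted mean = 1589658000 / 2875 = 552924.52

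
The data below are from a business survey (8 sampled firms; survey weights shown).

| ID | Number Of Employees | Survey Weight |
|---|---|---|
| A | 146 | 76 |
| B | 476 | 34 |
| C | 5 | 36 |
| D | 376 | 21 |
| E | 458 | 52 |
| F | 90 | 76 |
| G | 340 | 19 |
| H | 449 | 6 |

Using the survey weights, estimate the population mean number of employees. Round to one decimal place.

Weighted sum = 146×76 + 476×34 + 5×36 + 376×21 + 458×52 + 90×76 + 340×19 + 449×6
  = 75166
Sum of weights = 320
Weighted mean = 75166 / 320 = 234.89375

234.9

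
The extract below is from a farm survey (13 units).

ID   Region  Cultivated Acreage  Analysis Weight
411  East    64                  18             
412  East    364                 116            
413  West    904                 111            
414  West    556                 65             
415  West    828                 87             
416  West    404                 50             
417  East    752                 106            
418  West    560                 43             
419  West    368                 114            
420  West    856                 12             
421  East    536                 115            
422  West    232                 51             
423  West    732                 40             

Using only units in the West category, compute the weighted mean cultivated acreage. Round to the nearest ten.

West rows: 413, 414, 415, 416, 418, 419, 420, 422, 423
Weighted sum = 904×111 + 556×65 + 828×87 + 404×50 + 560×43 + 368×114 + 856×12 + 232×51 + 732×40
  = 346136
Sum of weights = 111 + 65 + 87 + 50 + 43 + 114 + 12 + 51 + 40 = 573
Weighted mean = 346136 / 573 = 604.07679

600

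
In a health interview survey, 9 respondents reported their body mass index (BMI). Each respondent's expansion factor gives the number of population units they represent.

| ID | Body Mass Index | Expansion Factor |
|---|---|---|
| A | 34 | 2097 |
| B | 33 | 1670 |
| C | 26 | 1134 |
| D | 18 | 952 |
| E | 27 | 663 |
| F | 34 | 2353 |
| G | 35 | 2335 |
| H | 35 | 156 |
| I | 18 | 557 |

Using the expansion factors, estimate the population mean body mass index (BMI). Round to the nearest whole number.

Weighted sum = 34×2097 + 33×1670 + 26×1134 + 18×952 + 27×663 + 34×2353 + 35×2335 + 35×156 + 18×557
  = 368142
Sum of weights = 2097 + 1670 + 1134 + 952 + 663 + 2353 + 2335 + 156 + 557 = 11917
Weighted mean = 368142 / 11917 = 30.892171

31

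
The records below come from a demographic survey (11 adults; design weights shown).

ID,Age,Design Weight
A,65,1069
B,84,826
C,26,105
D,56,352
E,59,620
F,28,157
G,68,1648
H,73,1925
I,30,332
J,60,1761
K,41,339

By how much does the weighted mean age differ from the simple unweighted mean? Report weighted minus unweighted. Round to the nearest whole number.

Unweighted sum = 65 + 84 + 26 + 56 + 59 + 28 + 68 + 73 + 30 + 60 + 41 = 590
Unweighted mean = 590 / 11 = 53.636364
Weighted sum = 65×1069 + 84×826 + 26×105 + 56×352 + 59×620 + 28×157 + 68×1648 + 73×1925 + 30×332 + 60×1761 + 41×339
  = 69485 + 69384 + 2730 + 19712 + 36580 + 4396 + 112064 + 140525 + 9960 + 105660 + 13899 = 584395
Sum of weights = 1069 + 826 + 105 + 352 + 620 + 157 + 1648 + 1925 + 332 + 1761 + 339 = 9134
Weighted mean = 584395 / 9134 = 63.980184
Difference (weighted minus unweighted) = 10.34382

10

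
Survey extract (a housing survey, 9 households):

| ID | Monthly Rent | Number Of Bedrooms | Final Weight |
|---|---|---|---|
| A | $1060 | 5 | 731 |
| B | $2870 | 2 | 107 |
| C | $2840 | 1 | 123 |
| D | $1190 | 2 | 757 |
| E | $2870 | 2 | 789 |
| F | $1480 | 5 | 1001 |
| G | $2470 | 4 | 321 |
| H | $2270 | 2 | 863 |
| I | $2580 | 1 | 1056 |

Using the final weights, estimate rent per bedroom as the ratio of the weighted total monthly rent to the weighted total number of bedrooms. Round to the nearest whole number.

715

Σ wᵢ·y = 1060×731 + 2870×107 + 2840×123 + 1190×757 + 2870×789 + 1480×1001 + 2470×321 + 2270×863 + 2580×1056
  = 774860 + 307090 + 349320 + 900830 + 2264430 + 1481480 + 792870 + 1959010 + 2724480 = 11554370
Σ wᵢ·x = 5×731 + 2×107 + 1×123 + 2×757 + 2×789 + 5×1001 + 4×321 + 2×863 + 1×1056
  = 3655 + 214 + 123 + 1514 + 1578 + 5005 + 1284 + 1726 + 1056 = 16155
Ratio = 11554370 / 16155 = 715.21944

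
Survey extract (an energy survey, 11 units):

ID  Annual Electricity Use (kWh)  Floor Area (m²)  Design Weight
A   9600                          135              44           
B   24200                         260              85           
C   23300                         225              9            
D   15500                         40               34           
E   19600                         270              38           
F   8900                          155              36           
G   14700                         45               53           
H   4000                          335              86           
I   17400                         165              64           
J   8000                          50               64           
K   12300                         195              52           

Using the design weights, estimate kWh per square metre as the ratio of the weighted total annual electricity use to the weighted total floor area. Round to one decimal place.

Σ wᵢ·y = 7669600
Σ wᵢ·x = 135×44 + 260×85 + 225×9 + 40×34 + 270×38 + 155×36 + 45×53 + 335×86 + 165×64 + 50×64 + 195×52
  = 5940 + 22100 + 2025 + 1360 + 10260 + 5580 + 2385 + 28810 + 10560 + 3200 + 10140 = 102360
Ratio = 7669600 / 102360 = 74.927706

74.9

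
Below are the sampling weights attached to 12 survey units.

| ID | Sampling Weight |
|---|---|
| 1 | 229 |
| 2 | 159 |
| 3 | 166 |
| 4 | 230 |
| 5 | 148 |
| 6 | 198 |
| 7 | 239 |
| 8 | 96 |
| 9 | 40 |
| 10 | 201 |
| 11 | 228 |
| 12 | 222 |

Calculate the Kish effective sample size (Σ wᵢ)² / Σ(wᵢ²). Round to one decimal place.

Σ wᵢ = 2156
Σ wᵢ² = 428892
n_eff = 2156² / 428892 = 4648336 / 428892 = 10.838011

10.8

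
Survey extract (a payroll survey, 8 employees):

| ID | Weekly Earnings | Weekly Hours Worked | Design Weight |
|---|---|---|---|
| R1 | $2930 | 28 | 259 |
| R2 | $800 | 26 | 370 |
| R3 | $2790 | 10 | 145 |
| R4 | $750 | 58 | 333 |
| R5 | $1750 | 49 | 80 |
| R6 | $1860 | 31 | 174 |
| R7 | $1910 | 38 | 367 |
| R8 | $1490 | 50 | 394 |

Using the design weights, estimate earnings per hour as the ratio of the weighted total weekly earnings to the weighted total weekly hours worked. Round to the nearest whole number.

43

Σ wᵢ·y = 3460840
Σ wᵢ·x = 80596
Ratio = 3460840 / 80596 = 42.940593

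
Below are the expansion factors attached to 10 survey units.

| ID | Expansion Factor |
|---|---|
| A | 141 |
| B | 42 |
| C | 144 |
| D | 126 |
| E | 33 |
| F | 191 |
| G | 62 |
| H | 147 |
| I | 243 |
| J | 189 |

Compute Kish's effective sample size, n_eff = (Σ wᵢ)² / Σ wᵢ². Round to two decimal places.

Σ wᵢ = 141 + 42 + 144 + 126 + 33 + 191 + 62 + 147 + 243 + 189 = 1318
Σ wᵢ² = 19881 + 1764 + 20736 + 15876 + 1089 + 36481 + 3844 + 21609 + 59049 + 35721 = 216050
n_eff = 1318² / 216050 = 1737124 / 216050 = 8.0403795

8.04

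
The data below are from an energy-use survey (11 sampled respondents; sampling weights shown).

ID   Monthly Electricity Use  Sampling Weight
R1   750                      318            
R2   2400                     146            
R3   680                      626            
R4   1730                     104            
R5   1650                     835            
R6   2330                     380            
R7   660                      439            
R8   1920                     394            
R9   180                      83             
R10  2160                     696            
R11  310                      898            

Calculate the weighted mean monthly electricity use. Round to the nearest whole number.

1281

Weighted sum = 750×318 + 2400×146 + 680×626 + 1730×104 + 1650×835 + 2330×380 + 660×439 + 1920×394 + 180×83 + 2160×696 + 310×898
  = 238500 + 350400 + 425680 + 179920 + 1377750 + 885400 + 289740 + 756480 + 14940 + 1503360 + 278380 = 6300550
Sum of weights = 318 + 146 + 626 + 104 + 835 + 380 + 439 + 394 + 83 + 696 + 898 = 4919
Weighted mean = 6300550 / 4919 = 1280.8599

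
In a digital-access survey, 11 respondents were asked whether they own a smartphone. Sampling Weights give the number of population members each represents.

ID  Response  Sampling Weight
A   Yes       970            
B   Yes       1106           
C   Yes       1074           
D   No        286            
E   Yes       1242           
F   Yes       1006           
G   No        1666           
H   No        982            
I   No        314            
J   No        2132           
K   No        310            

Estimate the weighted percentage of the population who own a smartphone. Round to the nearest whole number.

49

Sum of weights for 'Yes' = 970 + 1106 + 1074 + 1242 + 1006 = 5398
Total weight = 970 + 1106 + 1074 + 286 + 1242 + 1006 + 1666 + 982 + 314 + 2132 + 310 = 11088
Weighted proportion = 5398 / 11088 = 0.48683261 → 48.683261%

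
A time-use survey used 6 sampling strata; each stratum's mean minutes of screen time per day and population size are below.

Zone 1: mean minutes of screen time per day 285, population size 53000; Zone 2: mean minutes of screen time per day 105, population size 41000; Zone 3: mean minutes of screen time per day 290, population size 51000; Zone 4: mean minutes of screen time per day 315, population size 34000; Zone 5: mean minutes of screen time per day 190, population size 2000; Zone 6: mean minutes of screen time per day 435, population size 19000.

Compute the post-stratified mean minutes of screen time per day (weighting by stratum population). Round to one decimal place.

267.8

Σ Nₕ·x̄ₕ = 285×53000 + 105×41000 + 290×51000 + 315×34000 + 190×2000 + 435×19000
  = 15105000 + 4305000 + 14790000 + 10710000 + 380000 + 8265000 = 53555000
Σ Nₕ = 200000
Overall mean = 53555000 / 200000 = 267.775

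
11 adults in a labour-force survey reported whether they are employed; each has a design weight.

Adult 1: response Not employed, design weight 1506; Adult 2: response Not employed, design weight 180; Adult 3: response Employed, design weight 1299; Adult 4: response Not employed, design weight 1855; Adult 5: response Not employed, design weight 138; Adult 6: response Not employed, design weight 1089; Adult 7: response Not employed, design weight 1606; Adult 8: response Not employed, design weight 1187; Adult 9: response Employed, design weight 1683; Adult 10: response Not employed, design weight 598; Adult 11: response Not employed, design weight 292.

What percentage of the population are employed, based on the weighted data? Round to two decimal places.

Sum of weights for 'Employed' = 1299 + 1683 = 2982
Total weight = 11433
Weighted proportion = 2982 / 11433 = 0.26082393 → 26.082393%

26.08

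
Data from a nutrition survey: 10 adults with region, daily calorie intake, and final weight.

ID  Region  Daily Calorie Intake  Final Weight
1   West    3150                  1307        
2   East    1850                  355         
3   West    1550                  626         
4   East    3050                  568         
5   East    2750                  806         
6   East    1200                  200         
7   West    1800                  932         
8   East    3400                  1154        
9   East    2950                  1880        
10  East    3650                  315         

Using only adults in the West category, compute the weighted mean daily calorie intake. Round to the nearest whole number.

2361

West rows: 1, 3, 7
Weighted sum = 3150×1307 + 1550×626 + 1800×932
  = 6764950
Sum of weights = 1307 + 626 + 932 = 2865
Weighted mean = 6764950 / 2865 = 2361.2391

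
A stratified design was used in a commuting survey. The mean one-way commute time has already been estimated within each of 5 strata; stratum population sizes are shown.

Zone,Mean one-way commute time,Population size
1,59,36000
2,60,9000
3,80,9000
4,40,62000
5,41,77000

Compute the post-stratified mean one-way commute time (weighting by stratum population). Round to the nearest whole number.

47

Σ Nₕ·x̄ₕ = 59×36000 + 60×9000 + 80×9000 + 40×62000 + 41×77000
  = 2124000 + 540000 + 720000 + 2480000 + 3157000 = 9021000
Σ Nₕ = 36000 + 9000 + 9000 + 62000 + 77000 = 193000
Overall mean = 9021000 / 193000 = 46.740933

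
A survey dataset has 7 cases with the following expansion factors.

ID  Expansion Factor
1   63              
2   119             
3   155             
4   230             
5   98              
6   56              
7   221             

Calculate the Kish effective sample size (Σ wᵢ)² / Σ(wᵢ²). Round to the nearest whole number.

Σ wᵢ = 63 + 119 + 155 + 230 + 98 + 56 + 221 = 942
Σ wᵢ² = 3969 + 14161 + 24025 + 52900 + 9604 + 3136 + 48841 = 156636
n_eff = 942² / 156636 = 887364 / 156636 = 5.6651345

6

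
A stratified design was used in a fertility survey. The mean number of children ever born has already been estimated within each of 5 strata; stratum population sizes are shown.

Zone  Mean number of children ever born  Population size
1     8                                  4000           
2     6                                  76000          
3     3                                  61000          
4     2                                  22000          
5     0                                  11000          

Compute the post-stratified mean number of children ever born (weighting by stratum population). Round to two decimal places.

4.11

Σ Nₕ·x̄ₕ = 8×4000 + 6×76000 + 3×61000 + 2×22000 + 0×11000
  = 32000 + 456000 + 183000 + 44000 + 0 = 715000
Σ Nₕ = 4000 + 76000 + 61000 + 22000 + 11000 = 174000
Overall mean = 715000 / 174000 = 4.1091954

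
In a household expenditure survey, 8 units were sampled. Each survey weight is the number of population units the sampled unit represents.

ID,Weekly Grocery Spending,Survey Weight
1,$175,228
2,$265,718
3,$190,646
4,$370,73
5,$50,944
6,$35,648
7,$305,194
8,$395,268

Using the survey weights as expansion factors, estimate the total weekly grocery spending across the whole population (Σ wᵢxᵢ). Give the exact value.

614830

Weighted total = 175×228 + 265×718 + 190×646 + 370×73 + 50×944 + 35×648 + 305×194 + 395×268
  = 39900 + 190270 + 122740 + 27010 + 47200 + 22680 + 59170 + 105860 = 614830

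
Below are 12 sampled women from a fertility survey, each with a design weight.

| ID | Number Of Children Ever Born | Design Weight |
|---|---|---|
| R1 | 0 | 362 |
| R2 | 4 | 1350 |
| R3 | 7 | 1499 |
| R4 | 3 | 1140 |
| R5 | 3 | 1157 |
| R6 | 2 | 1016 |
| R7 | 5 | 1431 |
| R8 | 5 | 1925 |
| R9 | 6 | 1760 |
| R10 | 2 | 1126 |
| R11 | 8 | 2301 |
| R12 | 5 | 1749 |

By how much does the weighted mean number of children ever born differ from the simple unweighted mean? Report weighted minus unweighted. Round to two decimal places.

0.68

Unweighted sum = 0 + 4 + 7 + 3 + 3 + 2 + 5 + 5 + 6 + 2 + 8 + 5 = 50
Unweighted mean = 50 / 12 = 4.1666667
Weighted sum = 81561
Sum of weights = 362 + 1350 + 1499 + 1140 + 1157 + 1016 + 1431 + 1925 + 1760 + 1126 + 2301 + 1749 = 16816
Weighted mean = 81561 / 16816 = 4.8502022
Difference (weighted minus unweighted) = 0.68353552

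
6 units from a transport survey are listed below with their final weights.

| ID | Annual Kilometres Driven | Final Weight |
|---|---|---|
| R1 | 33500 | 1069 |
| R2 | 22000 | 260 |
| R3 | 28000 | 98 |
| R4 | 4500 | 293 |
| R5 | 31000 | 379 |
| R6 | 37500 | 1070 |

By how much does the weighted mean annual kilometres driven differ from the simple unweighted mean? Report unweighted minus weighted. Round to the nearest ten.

-4670

Unweighted sum = 33500 + 22000 + 28000 + 4500 + 31000 + 37500 = 156500
Unweighted mean = 156500 / 6 = 26083.333
Weighted sum = 33500×1069 + 22000×260 + 28000×98 + 4500×293 + 31000×379 + 37500×1070
  = 35811500 + 5720000 + 2744000 + 1318500 + 11749000 + 40125000 = 97468000
Sum of weights = 1069 + 260 + 98 + 293 + 379 + 1070 = 3169
Weighted mean = 97468000 / 3169 = 30756.706
Difference (unweighted minus weighted) = -4673.3723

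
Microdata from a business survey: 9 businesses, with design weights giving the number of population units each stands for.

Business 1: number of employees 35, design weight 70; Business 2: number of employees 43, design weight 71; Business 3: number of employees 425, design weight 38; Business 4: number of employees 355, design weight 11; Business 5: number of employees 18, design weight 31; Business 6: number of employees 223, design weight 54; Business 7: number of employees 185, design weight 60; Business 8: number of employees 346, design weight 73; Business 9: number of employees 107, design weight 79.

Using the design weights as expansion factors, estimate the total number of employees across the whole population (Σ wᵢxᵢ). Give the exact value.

82969

Weighted total = 35×70 + 43×71 + 425×38 + 355×11 + 18×31 + 223×54 + 185×60 + 346×73 + 107×79
  = 2450 + 3053 + 16150 + 3905 + 558 + 12042 + 11100 + 25258 + 8453 = 82969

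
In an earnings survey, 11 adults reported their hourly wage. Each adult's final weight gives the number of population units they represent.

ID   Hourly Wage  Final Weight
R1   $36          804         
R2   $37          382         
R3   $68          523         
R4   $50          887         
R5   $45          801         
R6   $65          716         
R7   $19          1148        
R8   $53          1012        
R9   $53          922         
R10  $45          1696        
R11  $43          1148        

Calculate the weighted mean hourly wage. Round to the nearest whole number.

45

Weighted sum = 36×804 + 37×382 + 68×523 + 50×887 + 45×801 + 65×716 + 19×1148 + 53×1012 + 53×922 + 45×1696 + 43×1148
  = 455575
Sum of weights = 804 + 382 + 523 + 887 + 801 + 716 + 1148 + 1012 + 922 + 1696 + 1148 = 10039
Weighted mean = 455575 / 10039 = 45.380516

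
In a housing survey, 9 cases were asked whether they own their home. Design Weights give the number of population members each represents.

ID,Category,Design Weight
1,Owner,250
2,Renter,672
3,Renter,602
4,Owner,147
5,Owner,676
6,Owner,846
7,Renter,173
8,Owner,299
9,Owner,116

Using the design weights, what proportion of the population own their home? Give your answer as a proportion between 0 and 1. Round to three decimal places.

0.617

Sum of weights for 'Owner' = 250 + 147 + 676 + 846 + 299 + 116 = 2334
Total weight = 250 + 672 + 602 + 147 + 676 + 846 + 173 + 299 + 116 = 3781
Weighted proportion = 2334 / 3781 = 0.61729701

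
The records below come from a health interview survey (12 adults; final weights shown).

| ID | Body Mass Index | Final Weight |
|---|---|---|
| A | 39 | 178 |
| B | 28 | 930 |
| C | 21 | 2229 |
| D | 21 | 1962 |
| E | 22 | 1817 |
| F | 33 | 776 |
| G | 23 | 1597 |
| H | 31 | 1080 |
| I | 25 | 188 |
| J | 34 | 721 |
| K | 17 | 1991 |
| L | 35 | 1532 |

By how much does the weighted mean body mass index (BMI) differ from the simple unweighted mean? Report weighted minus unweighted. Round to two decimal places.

-2.52

Unweighted sum = 329
Unweighted mean = 329 / 12 = 27.416667
Weighted sum = 39×178 + 28×930 + 21×2229 + 21×1962 + 22×1817 + 33×776 + 23×1597 + 31×1080 + 25×188 + 34×721 + 17×1991 + 35×1532
  = 6942 + 26040 + 46809 + 41202 + 39974 + 25608 + 36731 + 33480 + 4700 + 24514 + 33847 + 53620 = 373467
Sum of weights = 178 + 930 + 2229 + 1962 + 1817 + 776 + 1597 + 1080 + 188 + 721 + 1991 + 1532 = 15001
Weighted mean = 373467 / 15001 = 24.89614
Difference (weighted minus unweighted) = -2.5205264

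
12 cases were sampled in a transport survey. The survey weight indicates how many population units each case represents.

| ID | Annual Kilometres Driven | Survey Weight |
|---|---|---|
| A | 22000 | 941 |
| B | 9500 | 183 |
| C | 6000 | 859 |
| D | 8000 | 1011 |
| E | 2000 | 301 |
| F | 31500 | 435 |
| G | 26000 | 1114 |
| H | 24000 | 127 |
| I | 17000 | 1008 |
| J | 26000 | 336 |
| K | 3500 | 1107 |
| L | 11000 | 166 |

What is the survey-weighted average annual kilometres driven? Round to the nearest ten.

14970

Weighted sum = 22000×941 + 9500×183 + 6000×859 + 8000×1011 + 2000×301 + 31500×435 + 26000×1114 + 24000×127 + 17000×1008 + 26000×336 + 3500×1107 + 11000×166
  = 20702000 + 1738500 + 5154000 + 8088000 + 602000 + 13702500 + 28964000 + 3048000 + 17136000 + 8736000 + 3874500 + 1826000 = 113571500
Sum of weights = 941 + 183 + 859 + 1011 + 301 + 435 + 1114 + 127 + 1008 + 336 + 1107 + 166 = 7588
Weighted mean = 113571500 / 7588 = 14967.251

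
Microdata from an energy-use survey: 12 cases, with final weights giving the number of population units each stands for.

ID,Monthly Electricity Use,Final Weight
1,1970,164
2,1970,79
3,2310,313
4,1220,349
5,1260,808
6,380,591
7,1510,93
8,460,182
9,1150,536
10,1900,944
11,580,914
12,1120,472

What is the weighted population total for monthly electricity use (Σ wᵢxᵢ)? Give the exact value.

Weighted total = 1970×164 + 1970×79 + 2310×313 + 1220×349 + 1260×808 + 380×591 + 1510×93 + 460×182 + 1150×536 + 1900×944 + 580×914 + 1120×472
  = 323080 + 155630 + 723030 + 425780 + 1018080 + 224580 + 140430 + 83720 + 616400 + 1793600 + 530120 + 528640 = 6563090

6563090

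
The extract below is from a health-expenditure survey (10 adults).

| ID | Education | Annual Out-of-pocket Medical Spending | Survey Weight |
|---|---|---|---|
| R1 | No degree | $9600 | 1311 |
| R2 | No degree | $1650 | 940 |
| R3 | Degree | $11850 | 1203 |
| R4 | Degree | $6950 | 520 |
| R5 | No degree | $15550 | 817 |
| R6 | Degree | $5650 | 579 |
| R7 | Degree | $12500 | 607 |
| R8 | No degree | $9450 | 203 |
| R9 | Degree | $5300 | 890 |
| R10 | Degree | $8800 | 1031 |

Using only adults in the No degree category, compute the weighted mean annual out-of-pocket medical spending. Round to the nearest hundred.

8800

No degree rows: R1, R2, R5, R8
Weighted sum = 9600×1311 + 1650×940 + 15550×817 + 9450×203
  = 12585600 + 1551000 + 12704350 + 1918350 = 28759300
Sum of weights = 1311 + 940 + 817 + 203 = 3271
Weighted mean = 28759300 / 3271 = 8792.2042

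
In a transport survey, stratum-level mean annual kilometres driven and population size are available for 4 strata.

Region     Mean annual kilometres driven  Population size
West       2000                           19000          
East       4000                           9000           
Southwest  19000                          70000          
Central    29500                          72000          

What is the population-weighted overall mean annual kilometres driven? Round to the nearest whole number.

20753

Σ Nₕ·x̄ₕ = 2000×19000 + 4000×9000 + 19000×70000 + 29500×72000
  = 38000000 + 36000000 + 1330000000 + 2124000000 = 3528000000
Σ Nₕ = 19000 + 9000 + 70000 + 72000 = 170000
Overall mean = 3528000000 / 170000 = 20752.941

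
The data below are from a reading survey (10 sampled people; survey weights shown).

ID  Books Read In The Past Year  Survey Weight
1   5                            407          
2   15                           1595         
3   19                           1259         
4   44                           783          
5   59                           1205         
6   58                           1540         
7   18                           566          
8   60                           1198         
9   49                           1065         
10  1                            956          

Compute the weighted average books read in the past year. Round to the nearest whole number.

36

Weighted sum = 379957
Sum of weights = 10574
Weighted mean = 379957 / 10574 = 35.933138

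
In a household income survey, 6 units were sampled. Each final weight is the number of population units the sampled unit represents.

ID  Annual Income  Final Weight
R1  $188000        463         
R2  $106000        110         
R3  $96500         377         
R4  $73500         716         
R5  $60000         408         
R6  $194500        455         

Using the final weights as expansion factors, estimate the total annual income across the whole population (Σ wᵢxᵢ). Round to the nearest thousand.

300688000

Weighted total = 188000×463 + 106000×110 + 96500×377 + 73500×716 + 60000×408 + 194500×455
  = 87044000 + 11660000 + 36380500 + 52626000 + 24480000 + 88497500 = 300688000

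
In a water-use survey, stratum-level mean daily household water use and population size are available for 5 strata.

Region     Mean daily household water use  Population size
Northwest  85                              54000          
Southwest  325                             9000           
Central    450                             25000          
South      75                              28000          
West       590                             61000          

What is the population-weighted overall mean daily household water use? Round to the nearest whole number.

Σ Nₕ·x̄ₕ = 85×54000 + 325×9000 + 450×25000 + 75×28000 + 590×61000
  = 56855000
Σ Nₕ = 54000 + 9000 + 25000 + 28000 + 61000 = 177000
Overall mean = 56855000 / 177000 = 321.21469

321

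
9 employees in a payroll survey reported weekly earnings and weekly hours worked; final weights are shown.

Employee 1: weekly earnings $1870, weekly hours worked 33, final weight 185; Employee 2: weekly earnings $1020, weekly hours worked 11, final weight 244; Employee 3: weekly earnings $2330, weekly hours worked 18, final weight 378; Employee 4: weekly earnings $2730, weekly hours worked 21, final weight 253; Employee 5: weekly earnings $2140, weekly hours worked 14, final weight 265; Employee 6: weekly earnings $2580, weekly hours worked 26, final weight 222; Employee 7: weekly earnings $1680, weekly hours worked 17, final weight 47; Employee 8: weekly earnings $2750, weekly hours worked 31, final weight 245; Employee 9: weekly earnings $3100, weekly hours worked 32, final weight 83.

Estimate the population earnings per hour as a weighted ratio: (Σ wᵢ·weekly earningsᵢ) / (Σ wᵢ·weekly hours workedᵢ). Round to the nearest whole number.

104

Σ wᵢ·y = 1870×185 + 1020×244 + 2330×378 + 2730×253 + 2140×265 + 2580×222 + 1680×47 + 2750×245 + 3100×83
  = 4316130
Σ wᵢ·x = 33×185 + 11×244 + 18×378 + 21×253 + 14×265 + 26×222 + 17×47 + 31×245 + 32×83
  = 41438
Ratio = 4316130 / 41438 = 104.15874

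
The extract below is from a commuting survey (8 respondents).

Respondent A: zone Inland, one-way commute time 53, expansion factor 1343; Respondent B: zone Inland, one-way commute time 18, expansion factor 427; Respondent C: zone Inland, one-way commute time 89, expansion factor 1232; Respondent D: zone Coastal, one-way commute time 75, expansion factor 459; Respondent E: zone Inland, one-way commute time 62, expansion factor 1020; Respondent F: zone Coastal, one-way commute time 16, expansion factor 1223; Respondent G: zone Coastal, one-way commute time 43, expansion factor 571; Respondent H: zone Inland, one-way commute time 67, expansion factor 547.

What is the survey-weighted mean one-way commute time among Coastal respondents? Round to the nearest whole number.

Coastal rows: D, F, G
Weighted sum = 75×459 + 16×1223 + 43×571
  = 34425 + 19568 + 24553 = 78546
Sum of weights = 459 + 1223 + 571 = 2253
Weighted mean = 78546 / 2253 = 34.86285

35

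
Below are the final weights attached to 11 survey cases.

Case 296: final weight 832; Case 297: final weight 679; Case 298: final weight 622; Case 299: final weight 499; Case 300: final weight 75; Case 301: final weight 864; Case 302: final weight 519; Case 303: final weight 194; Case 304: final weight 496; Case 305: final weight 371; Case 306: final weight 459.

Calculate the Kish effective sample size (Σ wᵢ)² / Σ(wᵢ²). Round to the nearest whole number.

9

Σ wᵢ = 832 + 679 + 622 + 499 + 75 + 864 + 519 + 194 + 496 + 371 + 459 = 5610
Σ wᵢ² = 3442606
n_eff = 5610² / 3442606 = 31472100 / 3442606 = 9.1419407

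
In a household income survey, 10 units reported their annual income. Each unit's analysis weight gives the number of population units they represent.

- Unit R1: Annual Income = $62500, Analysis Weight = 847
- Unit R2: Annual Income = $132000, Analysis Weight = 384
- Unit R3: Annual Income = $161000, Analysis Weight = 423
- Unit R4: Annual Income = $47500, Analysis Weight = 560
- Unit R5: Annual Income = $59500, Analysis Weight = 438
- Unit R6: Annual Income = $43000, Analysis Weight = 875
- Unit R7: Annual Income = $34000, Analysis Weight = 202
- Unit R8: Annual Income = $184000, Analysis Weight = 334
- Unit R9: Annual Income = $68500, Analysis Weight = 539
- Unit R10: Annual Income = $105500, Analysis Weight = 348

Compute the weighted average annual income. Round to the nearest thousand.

82000

Weighted sum = 62500×847 + 132000×384 + 161000×423 + 47500×560 + 59500×438 + 43000×875 + 34000×202 + 184000×334 + 68500×539 + 105500×348
  = 52937500 + 50688000 + 68103000 + 26600000 + 26061000 + 37625000 + 6868000 + 61456000 + 36921500 + 36714000 = 403974000
Sum of weights = 847 + 384 + 423 + 560 + 438 + 875 + 202 + 334 + 539 + 348 = 4950
Weighted mean = 403974000 / 4950 = 81610.909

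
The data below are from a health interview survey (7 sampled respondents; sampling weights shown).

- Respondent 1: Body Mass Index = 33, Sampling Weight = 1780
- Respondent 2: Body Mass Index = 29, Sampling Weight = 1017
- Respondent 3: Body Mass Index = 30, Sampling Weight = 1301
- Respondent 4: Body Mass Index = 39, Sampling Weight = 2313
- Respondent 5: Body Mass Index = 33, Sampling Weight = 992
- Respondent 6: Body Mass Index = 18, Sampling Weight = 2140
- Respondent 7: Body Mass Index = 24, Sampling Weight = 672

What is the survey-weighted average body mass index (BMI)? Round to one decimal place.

Weighted sum = 33×1780 + 29×1017 + 30×1301 + 39×2313 + 33×992 + 18×2140 + 24×672
  = 304854
Sum of weights = 1780 + 1017 + 1301 + 2313 + 992 + 2140 + 672 = 10215
Weighted mean = 304854 / 10215 = 29.843759

29.8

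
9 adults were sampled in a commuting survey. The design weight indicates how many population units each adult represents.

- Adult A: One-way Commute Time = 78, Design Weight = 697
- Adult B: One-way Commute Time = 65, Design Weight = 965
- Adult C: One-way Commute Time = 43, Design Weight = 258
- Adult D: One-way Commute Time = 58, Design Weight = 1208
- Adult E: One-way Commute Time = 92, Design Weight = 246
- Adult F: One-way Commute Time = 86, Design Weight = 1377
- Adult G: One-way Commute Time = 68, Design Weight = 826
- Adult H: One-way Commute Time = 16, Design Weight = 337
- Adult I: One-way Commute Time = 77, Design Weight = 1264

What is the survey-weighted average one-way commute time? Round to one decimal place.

69.4

Weighted sum = 78×697 + 65×965 + 43×258 + 58×1208 + 92×246 + 86×1377 + 68×826 + 16×337 + 77×1264
  = 54366 + 62725 + 11094 + 70064 + 22632 + 118422 + 56168 + 5392 + 97328 = 498191
Sum of weights = 697 + 965 + 258 + 1208 + 246 + 1377 + 826 + 337 + 1264 = 7178
Weighted mean = 498191 / 7178 = 69.405266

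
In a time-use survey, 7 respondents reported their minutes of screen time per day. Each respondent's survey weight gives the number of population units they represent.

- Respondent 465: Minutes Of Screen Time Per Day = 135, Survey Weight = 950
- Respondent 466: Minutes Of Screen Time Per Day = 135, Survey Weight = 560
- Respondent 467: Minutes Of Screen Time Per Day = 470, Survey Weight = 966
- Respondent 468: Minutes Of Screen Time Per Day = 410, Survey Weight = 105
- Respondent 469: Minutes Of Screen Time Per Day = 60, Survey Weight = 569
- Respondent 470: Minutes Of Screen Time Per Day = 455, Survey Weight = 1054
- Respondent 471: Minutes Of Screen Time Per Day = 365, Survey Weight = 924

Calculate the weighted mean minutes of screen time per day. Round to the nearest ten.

Weighted sum = 135×950 + 135×560 + 470×966 + 410×105 + 60×569 + 455×1054 + 365×924
  = 1551890
Sum of weights = 950 + 560 + 966 + 105 + 569 + 1054 + 924 = 5128
Weighted mean = 1551890 / 5128 = 302.63066

300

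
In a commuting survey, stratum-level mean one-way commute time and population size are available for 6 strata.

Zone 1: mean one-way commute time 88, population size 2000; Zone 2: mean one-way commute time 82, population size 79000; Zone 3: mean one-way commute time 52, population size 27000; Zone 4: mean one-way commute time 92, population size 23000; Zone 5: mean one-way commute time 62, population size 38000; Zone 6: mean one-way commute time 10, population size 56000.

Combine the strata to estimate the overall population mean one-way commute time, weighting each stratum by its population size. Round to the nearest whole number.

Σ Nₕ·x̄ₕ = 88×2000 + 82×79000 + 52×27000 + 92×23000 + 62×38000 + 10×56000
  = 13090000
Σ Nₕ = 2000 + 79000 + 27000 + 23000 + 38000 + 56000 = 225000
Overall mean = 13090000 / 225000 = 58.177778

58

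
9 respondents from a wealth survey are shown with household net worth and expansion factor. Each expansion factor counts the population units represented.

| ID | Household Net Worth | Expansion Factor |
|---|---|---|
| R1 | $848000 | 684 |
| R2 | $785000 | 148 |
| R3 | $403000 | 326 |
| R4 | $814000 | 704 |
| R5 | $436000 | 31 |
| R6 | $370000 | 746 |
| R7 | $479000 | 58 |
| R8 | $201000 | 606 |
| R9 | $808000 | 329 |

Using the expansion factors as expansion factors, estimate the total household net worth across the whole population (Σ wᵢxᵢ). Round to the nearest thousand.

Weighted total = 848000×684 + 785000×148 + 403000×326 + 814000×704 + 436000×31 + 370000×746 + 479000×58 + 201000×606 + 808000×329
  = 580032000 + 116180000 + 131378000 + 573056000 + 13516000 + 276020000 + 27782000 + 121806000 + 265832000 = 2105602000

2105602000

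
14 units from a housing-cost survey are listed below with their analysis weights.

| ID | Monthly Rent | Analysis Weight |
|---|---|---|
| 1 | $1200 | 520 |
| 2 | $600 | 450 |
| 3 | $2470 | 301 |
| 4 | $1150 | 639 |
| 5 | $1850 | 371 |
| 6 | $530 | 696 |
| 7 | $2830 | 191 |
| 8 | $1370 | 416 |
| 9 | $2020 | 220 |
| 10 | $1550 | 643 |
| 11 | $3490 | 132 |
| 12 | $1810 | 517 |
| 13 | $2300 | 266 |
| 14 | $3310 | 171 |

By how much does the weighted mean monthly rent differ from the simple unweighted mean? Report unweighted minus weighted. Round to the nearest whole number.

346

Unweighted sum = 26480
Unweighted mean = 26480 / 14 = 1891.4286
Weighted sum = 8553310
Sum of weights = 5533
Weighted mean = 8553310 / 5533 = 1545.872
Difference (unweighted minus weighted) = 345.55653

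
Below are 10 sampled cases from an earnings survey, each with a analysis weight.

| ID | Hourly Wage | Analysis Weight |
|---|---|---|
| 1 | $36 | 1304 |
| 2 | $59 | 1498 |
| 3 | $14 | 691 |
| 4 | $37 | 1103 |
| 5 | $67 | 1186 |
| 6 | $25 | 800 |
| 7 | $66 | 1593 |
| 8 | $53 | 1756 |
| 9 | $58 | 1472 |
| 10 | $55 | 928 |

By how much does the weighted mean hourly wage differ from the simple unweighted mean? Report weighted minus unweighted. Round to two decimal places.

3.27

Unweighted sum = 470
Unweighted mean = 470 / 10 = 47
Weighted sum = 36×1304 + 59×1498 + 14×691 + 37×1103 + 67×1186 + 25×800 + 66×1593 + 53×1756 + 58×1472 + 55×928
  = 46944 + 88382 + 9674 + 40811 + 79462 + 20000 + 105138 + 93068 + 85376 + 51040 = 619895
Sum of weights = 1304 + 1498 + 691 + 1103 + 1186 + 800 + 1593 + 1756 + 1472 + 928 = 12331
Weighted mean = 619895 / 12331 = 50.271268
Difference (weighted minus unweighted) = 3.2712675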